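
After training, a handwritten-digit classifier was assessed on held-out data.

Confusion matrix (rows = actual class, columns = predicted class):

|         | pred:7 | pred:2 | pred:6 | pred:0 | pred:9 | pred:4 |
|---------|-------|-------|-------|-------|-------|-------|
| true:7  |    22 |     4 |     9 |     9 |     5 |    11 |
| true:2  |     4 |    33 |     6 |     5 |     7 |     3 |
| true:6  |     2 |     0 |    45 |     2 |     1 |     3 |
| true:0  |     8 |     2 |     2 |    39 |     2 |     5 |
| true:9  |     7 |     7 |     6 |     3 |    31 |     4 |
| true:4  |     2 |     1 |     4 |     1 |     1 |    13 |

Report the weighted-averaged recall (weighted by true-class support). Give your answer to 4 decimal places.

0.5922

Per-class recall (TP/(TP+FN)):
  7: TP=22, FN=4+9+9+5+11=38 → 22/60 = 0.36667
  2: TP=33, FN=4+6+5+7+3=25 → 33/58 = 0.56897
  6: TP=45, FN=2+0+2+1+3=8 → 45/53 = 0.84906
  0: TP=39, FN=8+2+2+2+5=19 → 39/58 = 0.67241
  9: TP=31, FN=7+7+6+3+4=27 → 31/58 = 0.53448
  4: TP=13, FN=2+1+4+1+1=9 → 13/22 = 0.59091
Weighted-recall = Σ (supportᵢ/N)·recallᵢ with N=309: (60/309)·0.36667 + (58/309)·0.56897 + (53/309)·0.84906 + (58/309)·0.67241 + (58/309)·0.53448 + (22/309)·0.59091 = 0.5922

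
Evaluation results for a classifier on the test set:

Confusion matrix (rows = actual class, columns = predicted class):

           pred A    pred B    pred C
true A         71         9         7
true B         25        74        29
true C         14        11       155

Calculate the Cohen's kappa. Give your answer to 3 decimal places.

0.625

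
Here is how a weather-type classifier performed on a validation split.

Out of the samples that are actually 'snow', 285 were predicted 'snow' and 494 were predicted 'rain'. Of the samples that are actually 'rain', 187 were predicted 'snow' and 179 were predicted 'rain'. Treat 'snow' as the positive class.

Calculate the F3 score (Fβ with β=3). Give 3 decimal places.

0.381

Fβ = (1+β²)·TP / ((1+β²)·TP + β²·FN + FP), with β²=9
= 10·285 / (10·285 + 9·494 + 187) = 0.381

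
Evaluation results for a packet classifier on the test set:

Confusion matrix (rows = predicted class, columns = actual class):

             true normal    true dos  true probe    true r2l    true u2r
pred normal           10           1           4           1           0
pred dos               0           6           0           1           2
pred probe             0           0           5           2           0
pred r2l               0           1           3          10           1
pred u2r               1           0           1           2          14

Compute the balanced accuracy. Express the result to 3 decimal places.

Balanced accuracy = mean of per-class recall.
  normal: recall = 10/11 = 0.9091
  dos: recall = 6/8 = 0.7500
  probe: recall = 5/13 = 0.3846
  r2l: recall = 10/16 = 0.6250
  u2r: recall = 14/17 = 0.8235
Mean = (0.9091 + 0.7500 + 0.3846 + 0.6250 + 0.8235) / 5 = 0.698

0.698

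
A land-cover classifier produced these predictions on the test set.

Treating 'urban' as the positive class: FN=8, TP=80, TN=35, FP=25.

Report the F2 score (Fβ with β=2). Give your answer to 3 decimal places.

0.875

Fβ = (1+β²)·TP / ((1+β²)·TP + β²·FN + FP), with β²=4
= 5·80 / (5·80 + 4·8 + 25) = 0.875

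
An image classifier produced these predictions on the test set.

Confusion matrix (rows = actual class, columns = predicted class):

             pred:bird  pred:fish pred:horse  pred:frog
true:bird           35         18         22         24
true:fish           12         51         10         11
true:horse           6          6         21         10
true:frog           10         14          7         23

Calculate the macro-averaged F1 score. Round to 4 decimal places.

0.4516

Per-class F1 score (2·TP/(2·TP+FP+FN)):
  bird: TP=35, FP=12+6+10=28, FN=18+22+24=64 → 70/162 = 0.43210
  fish: TP=51, FP=18+6+14=38, FN=12+10+11=33 → 102/173 = 0.58960
  horse: TP=21, FP=22+10+7=39, FN=6+6+10=22 → 42/103 = 0.40777
  frog: TP=23, FP=24+11+10=45, FN=10+14+7=31 → 46/122 = 0.37705
Macro-F1 score = mean = (0.43210 + 0.58960 + 0.40777 + 0.37705) / 4 = 0.4516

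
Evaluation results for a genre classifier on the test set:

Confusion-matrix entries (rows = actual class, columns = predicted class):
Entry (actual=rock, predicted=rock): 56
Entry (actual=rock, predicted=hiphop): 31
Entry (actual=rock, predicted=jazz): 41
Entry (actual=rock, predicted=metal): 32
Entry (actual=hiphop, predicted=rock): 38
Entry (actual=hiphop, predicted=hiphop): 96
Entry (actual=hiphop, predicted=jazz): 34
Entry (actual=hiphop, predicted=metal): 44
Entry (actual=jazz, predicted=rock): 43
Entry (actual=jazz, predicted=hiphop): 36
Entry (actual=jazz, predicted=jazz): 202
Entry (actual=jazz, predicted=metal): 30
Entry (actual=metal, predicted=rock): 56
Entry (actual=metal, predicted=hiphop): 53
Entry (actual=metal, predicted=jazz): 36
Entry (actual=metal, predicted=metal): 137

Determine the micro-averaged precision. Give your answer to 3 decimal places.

0.509

Micro-averaging pools counts across classes: ΣTP=491, ΣFP=474, ΣFN=474.
Micro-precision = TP/(TP+FP) on pooled counts = 0.509 (equals overall accuracy in single-label multiclass).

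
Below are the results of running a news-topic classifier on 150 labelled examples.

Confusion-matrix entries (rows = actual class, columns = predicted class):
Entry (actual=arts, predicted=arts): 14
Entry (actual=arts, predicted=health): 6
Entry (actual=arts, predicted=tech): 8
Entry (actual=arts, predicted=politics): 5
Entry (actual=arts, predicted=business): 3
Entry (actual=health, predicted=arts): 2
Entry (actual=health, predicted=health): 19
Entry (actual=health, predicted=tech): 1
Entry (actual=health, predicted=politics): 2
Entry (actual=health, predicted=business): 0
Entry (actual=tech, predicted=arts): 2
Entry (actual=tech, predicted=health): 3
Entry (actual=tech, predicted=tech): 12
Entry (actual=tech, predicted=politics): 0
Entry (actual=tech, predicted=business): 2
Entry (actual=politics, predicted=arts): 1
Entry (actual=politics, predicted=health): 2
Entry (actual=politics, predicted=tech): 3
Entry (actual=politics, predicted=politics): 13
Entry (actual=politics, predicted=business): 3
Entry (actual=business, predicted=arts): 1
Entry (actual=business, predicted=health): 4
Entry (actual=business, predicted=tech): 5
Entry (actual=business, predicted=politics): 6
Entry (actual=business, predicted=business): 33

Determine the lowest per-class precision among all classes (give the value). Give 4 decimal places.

0.4138

Per-class precision (TP/(TP+FP)):
  arts: TP=14, FP=2+2+1+1=6 → 14/20 = 0.70000
  health: TP=19, FP=6+3+2+4=15 → 19/34 = 0.55882
  tech: TP=12, FP=8+1+3+5=17 → 12/29 = 0.41379
  politics: TP=13, FP=5+2+0+6=13 → 13/26 = 0.50000
  business: TP=33, FP=3+0+2+3=8 → 33/41 = 0.80488
Lowest is class 'tech' with precision = 0.4138.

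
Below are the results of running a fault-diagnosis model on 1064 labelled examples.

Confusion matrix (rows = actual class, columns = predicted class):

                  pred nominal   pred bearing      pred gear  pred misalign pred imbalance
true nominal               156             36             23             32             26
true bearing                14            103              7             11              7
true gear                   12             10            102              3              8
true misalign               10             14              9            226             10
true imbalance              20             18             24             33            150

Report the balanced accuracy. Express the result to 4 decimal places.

0.7009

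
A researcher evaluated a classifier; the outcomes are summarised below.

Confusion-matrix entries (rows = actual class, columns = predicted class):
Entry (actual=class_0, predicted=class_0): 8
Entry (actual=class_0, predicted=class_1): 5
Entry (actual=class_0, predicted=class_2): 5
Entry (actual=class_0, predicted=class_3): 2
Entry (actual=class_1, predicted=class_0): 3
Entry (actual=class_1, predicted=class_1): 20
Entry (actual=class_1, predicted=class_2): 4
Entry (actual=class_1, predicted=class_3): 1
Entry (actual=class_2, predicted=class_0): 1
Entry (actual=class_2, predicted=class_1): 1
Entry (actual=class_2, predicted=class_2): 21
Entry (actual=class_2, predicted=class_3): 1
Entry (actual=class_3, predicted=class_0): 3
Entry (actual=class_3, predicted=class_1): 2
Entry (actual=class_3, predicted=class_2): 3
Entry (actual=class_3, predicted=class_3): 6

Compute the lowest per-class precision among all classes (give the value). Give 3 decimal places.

0.533

Per-class precision (TP/(TP+FP)):
  class_0: TP=8, FP=3+1+3=7 → 8/15 = 0.5333
  class_1: TP=20, FP=5+1+2=8 → 20/28 = 0.7143
  class_2: TP=21, FP=5+4+3=12 → 21/33 = 0.6364
  class_3: TP=6, FP=2+1+1=4 → 6/10 = 0.6000
Lowest is class 'class_0' with precision = 0.533.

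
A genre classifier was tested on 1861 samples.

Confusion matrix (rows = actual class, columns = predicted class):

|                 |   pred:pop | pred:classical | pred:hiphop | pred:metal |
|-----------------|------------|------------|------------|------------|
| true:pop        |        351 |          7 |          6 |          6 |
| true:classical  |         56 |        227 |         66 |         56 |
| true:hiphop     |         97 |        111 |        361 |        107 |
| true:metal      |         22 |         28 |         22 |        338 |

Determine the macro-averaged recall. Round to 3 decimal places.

Per-class recall (TP/(TP+FN)):
  pop: TP=351, FN=7+6+6=19 → 351/370 = 0.9486
  classical: TP=227, FN=56+66+56=178 → 227/405 = 0.5605
  hiphop: TP=361, FN=97+111+107=315 → 361/676 = 0.5340
  metal: TP=338, FN=22+28+22=72 → 338/410 = 0.8244
Macro-recall = mean = (0.9486 + 0.5605 + 0.5340 + 0.8244) / 4 = 0.717

0.717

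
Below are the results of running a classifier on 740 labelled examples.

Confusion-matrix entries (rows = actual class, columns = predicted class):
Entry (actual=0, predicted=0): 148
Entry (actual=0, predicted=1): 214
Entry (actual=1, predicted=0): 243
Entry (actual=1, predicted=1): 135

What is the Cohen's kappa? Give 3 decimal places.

Observed agreement pₒ = trace/N = 283/740 = 0.3824
Expected agreement pₑ = Σ (rowᵢ·colᵢ)/N² = (362·391 + 378·349)/740² = 0.4994
κ = (pₒ − pₑ)/(1 − pₑ) = (0.3824 − 0.4994)/(1 − 0.4994) = -0.234

-0.234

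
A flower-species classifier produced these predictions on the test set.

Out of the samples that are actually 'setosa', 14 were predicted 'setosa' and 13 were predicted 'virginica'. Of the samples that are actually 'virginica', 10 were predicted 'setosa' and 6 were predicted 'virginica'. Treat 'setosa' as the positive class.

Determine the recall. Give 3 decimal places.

Recall = TP/(TP+FN) = 14/(14+13) = 14/27 = 0.519

0.519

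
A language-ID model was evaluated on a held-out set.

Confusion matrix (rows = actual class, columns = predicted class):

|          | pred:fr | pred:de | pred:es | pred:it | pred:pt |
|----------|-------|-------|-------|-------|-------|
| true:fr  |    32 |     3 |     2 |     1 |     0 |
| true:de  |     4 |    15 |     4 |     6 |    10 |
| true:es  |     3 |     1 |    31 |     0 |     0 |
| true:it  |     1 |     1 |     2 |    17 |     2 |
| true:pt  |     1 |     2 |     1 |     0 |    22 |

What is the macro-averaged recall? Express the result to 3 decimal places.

0.740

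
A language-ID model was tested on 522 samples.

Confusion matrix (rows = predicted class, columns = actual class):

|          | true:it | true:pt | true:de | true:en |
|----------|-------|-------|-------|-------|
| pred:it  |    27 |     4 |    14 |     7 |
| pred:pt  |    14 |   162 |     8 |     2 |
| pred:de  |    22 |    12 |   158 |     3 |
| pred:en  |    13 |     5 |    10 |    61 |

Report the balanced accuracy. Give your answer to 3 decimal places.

Balanced accuracy = mean of per-class recall.
  it: recall = 27/76 = 0.3553
  pt: recall = 162/183 = 0.8852
  de: recall = 158/190 = 0.8316
  en: recall = 61/73 = 0.8356
Mean = (0.3553 + 0.8852 + 0.8316 + 0.8356) / 4 = 0.727

0.727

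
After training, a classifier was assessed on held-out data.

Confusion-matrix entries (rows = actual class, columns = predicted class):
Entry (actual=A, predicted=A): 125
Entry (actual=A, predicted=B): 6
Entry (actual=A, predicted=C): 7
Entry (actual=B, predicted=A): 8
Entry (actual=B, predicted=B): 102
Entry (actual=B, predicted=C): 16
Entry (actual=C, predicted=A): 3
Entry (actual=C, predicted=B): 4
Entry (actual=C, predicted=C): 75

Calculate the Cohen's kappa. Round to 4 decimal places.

0.8068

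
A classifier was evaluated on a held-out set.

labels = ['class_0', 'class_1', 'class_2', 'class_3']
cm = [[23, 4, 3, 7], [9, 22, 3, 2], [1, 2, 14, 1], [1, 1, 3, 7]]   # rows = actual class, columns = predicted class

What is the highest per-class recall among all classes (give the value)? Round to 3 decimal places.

0.778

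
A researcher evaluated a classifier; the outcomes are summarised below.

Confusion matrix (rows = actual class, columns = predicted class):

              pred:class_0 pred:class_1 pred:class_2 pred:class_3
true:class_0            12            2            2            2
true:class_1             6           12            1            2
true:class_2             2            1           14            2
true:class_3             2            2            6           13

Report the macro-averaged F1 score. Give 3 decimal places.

0.629

Per-class F1 score (2·TP/(2·TP+FP+FN)):
  class_0: TP=12, FP=6+2+2=10, FN=2+2+2=6 → 24/40 = 0.6000
  class_1: TP=12, FP=2+1+2=5, FN=6+1+2=9 → 24/38 = 0.6316
  class_2: TP=14, FP=2+1+6=9, FN=2+1+2=5 → 28/42 = 0.6667
  class_3: TP=13, FP=2+2+2=6, FN=2+2+6=10 → 26/42 = 0.6190
Macro-F1 score = mean = (0.6000 + 0.6316 + 0.6667 + 0.6190) / 4 = 0.629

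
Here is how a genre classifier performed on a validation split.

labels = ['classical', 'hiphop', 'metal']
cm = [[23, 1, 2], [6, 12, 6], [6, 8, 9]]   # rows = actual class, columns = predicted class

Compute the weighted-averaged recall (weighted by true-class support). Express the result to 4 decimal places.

0.6027

Per-class recall (TP/(TP+FN)):
  classical: TP=23, FN=1+2=3 → 23/26 = 0.88462
  hiphop: TP=12, FN=6+6=12 → 12/24 = 0.50000
  metal: TP=9, FN=6+8=14 → 9/23 = 0.39130
Weighted-recall = Σ (supportᵢ/N)·recallᵢ with N=73: (26/73)·0.88462 + (24/73)·0.50000 + (23/73)·0.39130 = 0.6027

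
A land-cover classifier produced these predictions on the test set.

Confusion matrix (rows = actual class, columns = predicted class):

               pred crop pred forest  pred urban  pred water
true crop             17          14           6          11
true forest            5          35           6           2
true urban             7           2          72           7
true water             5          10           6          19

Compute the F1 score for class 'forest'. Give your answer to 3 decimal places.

0.642

Treat 'forest' as positive and all other classes as negative.
F1 score = 2·TP/(2·TP+FP+FN).
forest: TP=35, FP=14+2+10=26, FN=5+6+2=13 → 70/109 = 0.6422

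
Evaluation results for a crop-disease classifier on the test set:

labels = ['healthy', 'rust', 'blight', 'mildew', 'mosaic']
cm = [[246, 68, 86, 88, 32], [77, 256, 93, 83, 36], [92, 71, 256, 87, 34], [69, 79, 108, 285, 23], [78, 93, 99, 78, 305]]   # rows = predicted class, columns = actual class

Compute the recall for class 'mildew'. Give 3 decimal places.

0.459

Take TP from the diagonal, FP from the rest of the 'mildew' prediction marginal, FN from the rest of the 'mildew' actual marginal.
recall = TP/(TP+FN).
mildew: TP=285, FN=88+83+87+78=336 → 285/621 = 0.4589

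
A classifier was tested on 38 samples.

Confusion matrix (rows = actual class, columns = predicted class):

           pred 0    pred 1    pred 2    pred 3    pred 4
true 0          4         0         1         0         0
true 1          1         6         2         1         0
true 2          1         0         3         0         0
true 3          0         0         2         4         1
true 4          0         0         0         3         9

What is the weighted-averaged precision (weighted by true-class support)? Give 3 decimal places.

Per-class precision (TP/(TP+FP)):
  0: TP=4, FP=1+1+0+0=2 → 4/6 = 0.6667
  1: TP=6, FP=0+0+0+0=0 → 6/6 = 1.0000
  2: TP=3, FP=1+2+2+0=5 → 3/8 = 0.3750
  3: TP=4, FP=0+1+0+3=4 → 4/8 = 0.5000
  4: TP=9, FP=0+0+0+1=1 → 9/10 = 0.9000
Weighted-precision = Σ (supportᵢ/N)·precisionᵢ with N=38: (5/38)·0.6667 + (10/38)·1.0000 + (4/38)·0.3750 + (7/38)·0.5000 + (12/38)·0.9000 = 0.767

0.767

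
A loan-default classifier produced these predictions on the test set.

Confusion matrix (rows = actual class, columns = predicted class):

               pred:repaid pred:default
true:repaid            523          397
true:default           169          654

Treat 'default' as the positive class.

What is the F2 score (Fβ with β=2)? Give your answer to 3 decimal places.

0.753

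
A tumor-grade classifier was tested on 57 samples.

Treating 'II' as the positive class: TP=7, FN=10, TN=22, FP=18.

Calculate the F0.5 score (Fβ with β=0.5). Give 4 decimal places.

0.2991

Fβ = (1+β²)·TP / ((1+β²)·TP + β²·FN + FP), with β²=1/4
= 1.25·7 / (1.25·7 + 0.25·10 + 18) = 0.2991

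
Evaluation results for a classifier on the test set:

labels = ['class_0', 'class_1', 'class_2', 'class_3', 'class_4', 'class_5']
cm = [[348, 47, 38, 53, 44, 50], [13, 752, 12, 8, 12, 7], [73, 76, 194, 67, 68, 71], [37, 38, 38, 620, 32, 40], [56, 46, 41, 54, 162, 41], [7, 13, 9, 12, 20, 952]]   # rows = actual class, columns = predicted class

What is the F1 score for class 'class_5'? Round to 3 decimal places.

0.876

F1 score = 2·TP/(2·TP+FP+FN).
class_5: TP=952, FP=50+7+71+40+41=209, FN=7+13+9+12+20=61 → 1904/2174 = 0.8758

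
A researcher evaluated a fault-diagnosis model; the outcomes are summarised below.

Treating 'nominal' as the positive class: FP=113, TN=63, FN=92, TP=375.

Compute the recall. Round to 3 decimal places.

Recall = TP/(TP+FN) = 375/(375+92) = 375/467 = 0.803

0.803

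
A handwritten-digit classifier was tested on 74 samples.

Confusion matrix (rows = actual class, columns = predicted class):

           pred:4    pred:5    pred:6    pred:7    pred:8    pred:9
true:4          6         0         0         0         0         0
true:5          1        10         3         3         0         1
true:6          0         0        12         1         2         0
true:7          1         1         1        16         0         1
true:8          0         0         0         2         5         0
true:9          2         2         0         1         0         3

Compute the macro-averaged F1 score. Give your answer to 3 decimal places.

Per-class F1 score (2·TP/(2·TP+FP+FN)):
  4: TP=6, FP=1+0+1+0+2=4, FN=0+0+0+0+0=0 → 12/16 = 0.7500
  5: TP=10, FP=0+0+1+0+2=3, FN=1+3+3+0+1=8 → 20/31 = 0.6452
  6: TP=12, FP=0+3+1+0+0=4, FN=0+0+1+2+0=3 → 24/31 = 0.7742
  7: TP=16, FP=0+3+1+2+1=7, FN=1+1+1+0+1=4 → 32/43 = 0.7442
  8: TP=5, FP=0+0+2+0+0=2, FN=0+0+0+2+0=2 → 10/14 = 0.7143
  9: TP=3, FP=0+1+0+1+0=2, FN=2+2+0+1+0=5 → 6/13 = 0.4615
Macro-F1 score = mean = (0.7500 + 0.6452 + 0.7742 + 0.7442 + 0.7143 + 0.4615) / 6 = 0.682

0.682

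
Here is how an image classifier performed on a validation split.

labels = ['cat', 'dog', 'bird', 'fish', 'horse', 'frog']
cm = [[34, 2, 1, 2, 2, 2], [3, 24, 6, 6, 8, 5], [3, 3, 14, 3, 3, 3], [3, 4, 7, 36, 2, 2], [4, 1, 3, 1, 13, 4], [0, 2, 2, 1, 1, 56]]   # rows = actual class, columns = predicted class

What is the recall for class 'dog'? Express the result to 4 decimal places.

0.4615

recall = TP/(TP+FN).
dog: TP=24, FN=3+6+6+8+5=28 → 24/52 = 0.46154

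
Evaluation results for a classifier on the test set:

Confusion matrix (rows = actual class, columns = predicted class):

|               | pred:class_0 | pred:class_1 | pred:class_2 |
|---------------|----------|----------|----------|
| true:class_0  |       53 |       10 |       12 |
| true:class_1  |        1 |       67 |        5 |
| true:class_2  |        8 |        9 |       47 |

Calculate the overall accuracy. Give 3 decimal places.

0.788

Accuracy = trace / total = (53+67+47=167) / 212 = 167/212 = 0.788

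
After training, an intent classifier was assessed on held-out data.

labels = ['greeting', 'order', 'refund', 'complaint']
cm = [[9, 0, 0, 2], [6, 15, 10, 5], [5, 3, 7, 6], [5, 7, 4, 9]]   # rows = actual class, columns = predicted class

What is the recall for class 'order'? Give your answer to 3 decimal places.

0.417

One-vs-rest for 'order': TP = diagonal; FP = other classes predicted 'order'; FN = 'order' predicted as other.
recall = TP/(TP+FN).
order: TP=15, FN=6+10+5=21 → 15/36 = 0.4167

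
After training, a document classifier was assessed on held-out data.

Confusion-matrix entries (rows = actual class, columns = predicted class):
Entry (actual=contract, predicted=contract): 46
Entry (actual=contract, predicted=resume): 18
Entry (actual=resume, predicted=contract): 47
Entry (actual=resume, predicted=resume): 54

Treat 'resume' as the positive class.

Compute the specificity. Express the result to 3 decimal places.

Specificity = TN/(TN+FP) = 46/(46+18) = 0.719

0.719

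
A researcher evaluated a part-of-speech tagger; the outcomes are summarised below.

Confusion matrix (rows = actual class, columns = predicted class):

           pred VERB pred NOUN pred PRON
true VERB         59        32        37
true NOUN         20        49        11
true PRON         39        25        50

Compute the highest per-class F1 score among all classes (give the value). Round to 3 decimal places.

0.527

Per-class F1 score (2·TP/(2·TP+FP+FN)):
  VERB: TP=59, FP=20+39=59, FN=32+37=69 → 118/246 = 0.4797
  NOUN: TP=49, FP=32+25=57, FN=20+11=31 → 98/186 = 0.5269
  PRON: TP=50, FP=37+11=48, FN=39+25=64 → 100/212 = 0.4717
Highest is class 'NOUN' with F1 score = 0.527.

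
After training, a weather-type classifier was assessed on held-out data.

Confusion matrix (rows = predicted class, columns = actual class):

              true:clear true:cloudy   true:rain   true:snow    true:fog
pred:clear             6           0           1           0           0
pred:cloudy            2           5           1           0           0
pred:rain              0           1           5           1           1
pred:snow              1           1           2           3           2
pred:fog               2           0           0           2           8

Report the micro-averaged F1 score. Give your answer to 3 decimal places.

Micro-averaging pools counts across classes: ΣTP=27, ΣFP=17, ΣFN=17.
Micro-F1 score = 2·TP/(2·TP+FP+FN) on pooled counts = 0.614 (equals overall accuracy in single-label multiclass).

0.614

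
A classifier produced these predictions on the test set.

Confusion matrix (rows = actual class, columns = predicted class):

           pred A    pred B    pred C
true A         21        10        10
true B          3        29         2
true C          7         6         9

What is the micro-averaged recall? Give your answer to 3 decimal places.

Micro-averaging pools counts across classes: ΣTP=59, ΣFP=38, ΣFN=38.
Micro-recall = TP/(TP+FN) on pooled counts = 0.608 (equals overall accuracy in single-label multiclass).

0.608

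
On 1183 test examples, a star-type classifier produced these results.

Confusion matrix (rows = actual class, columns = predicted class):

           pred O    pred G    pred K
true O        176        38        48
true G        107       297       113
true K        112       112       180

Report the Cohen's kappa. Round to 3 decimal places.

Observed agreement pₒ = trace/N = 653/1183 = 0.5520
Expected agreement pₑ = Σ (rowᵢ·colᵢ)/N² = (262·395 + 517·447 + 404·341)/1183² = 0.3375
κ = (pₒ − pₑ)/(1 − pₑ) = (0.5520 − 0.3375)/(1 − 0.3375) = 0.324

0.324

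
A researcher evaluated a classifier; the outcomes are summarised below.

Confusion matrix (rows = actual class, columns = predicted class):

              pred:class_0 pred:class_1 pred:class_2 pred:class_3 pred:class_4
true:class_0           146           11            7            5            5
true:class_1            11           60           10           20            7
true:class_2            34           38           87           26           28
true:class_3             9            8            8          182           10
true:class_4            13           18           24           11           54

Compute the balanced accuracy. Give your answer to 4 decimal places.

0.6184

Balanced accuracy = mean of per-class recall.
  class_0: recall = 146/174 = 0.83908
  class_1: recall = 60/108 = 0.55556
  class_2: recall = 87/213 = 0.40845
  class_3: recall = 182/217 = 0.83871
  class_4: recall = 54/120 = 0.45000
Mean = (0.83908 + 0.55556 + 0.40845 + 0.83871 + 0.45000) / 5 = 0.6184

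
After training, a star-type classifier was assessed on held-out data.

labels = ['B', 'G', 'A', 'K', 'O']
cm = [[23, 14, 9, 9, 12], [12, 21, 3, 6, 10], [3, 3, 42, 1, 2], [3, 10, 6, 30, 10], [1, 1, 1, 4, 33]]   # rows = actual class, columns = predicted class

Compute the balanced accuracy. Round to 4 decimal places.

0.5808

Balanced accuracy = mean of per-class recall.
  B: recall = 23/67 = 0.34328
  G: recall = 21/52 = 0.40385
  A: recall = 42/51 = 0.82353
  K: recall = 30/59 = 0.50847
  O: recall = 33/40 = 0.82500
Mean = (0.34328 + 0.40385 + 0.82353 + 0.50847 + 0.82500) / 5 = 0.5808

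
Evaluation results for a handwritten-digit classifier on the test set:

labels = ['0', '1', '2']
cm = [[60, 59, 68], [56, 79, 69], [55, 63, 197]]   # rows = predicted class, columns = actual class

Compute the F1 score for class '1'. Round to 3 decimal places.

0.390

Treat '1' as positive and all other classes as negative.
F1 score = 2·TP/(2·TP+FP+FN).
1: TP=79, FP=56+69=125, FN=59+63=122 → 158/405 = 0.3901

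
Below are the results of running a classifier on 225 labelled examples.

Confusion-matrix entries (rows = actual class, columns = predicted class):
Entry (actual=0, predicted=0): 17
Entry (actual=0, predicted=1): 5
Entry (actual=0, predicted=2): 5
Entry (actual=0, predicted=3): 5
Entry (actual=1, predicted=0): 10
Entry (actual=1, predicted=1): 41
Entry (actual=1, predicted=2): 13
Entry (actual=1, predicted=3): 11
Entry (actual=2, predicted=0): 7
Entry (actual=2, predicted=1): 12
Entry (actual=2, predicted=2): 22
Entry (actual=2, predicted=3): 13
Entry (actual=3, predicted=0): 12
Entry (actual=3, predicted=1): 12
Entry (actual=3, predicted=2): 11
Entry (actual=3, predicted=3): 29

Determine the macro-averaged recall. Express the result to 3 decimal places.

Per-class recall (TP/(TP+FN)):
  0: TP=17, FN=5+5+5=15 → 17/32 = 0.5313
  1: TP=41, FN=10+13+11=34 → 41/75 = 0.5467
  2: TP=22, FN=7+12+13=32 → 22/54 = 0.4074
  3: TP=29, FN=12+12+11=35 → 29/64 = 0.4531
Macro-recall = mean = (0.5313 + 0.5467 + 0.4074 + 0.4531) / 4 = 0.485

0.485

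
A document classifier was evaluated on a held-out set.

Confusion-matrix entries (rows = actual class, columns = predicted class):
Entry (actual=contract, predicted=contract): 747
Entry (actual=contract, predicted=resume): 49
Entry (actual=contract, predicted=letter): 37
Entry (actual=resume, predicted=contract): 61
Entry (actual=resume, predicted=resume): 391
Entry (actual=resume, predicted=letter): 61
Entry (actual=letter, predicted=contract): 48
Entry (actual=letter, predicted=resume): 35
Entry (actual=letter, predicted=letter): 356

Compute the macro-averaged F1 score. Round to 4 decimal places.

Per-class F1 score (2·TP/(2·TP+FP+FN)):
  contract: TP=747, FP=61+48=109, FN=49+37=86 → 1494/1689 = 0.88455
  resume: TP=391, FP=49+35=84, FN=61+61=122 → 782/988 = 0.79150
  letter: TP=356, FP=37+61=98, FN=48+35=83 → 712/893 = 0.79731
Macro-F1 score = mean = (0.88455 + 0.79150 + 0.79731) / 3 = 0.8245

0.8245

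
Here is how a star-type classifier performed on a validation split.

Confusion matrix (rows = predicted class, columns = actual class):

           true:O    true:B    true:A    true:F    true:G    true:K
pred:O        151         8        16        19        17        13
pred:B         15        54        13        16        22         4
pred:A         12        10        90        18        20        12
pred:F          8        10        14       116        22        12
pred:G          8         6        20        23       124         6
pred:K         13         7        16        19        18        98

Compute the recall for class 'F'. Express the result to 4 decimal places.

0.5498

Take TP from the diagonal, FP from the rest of the 'F' prediction marginal, FN from the rest of the 'F' actual marginal.
recall = TP/(TP+FN).
F: TP=116, FN=19+16+18+23+19=95 → 116/211 = 0.54976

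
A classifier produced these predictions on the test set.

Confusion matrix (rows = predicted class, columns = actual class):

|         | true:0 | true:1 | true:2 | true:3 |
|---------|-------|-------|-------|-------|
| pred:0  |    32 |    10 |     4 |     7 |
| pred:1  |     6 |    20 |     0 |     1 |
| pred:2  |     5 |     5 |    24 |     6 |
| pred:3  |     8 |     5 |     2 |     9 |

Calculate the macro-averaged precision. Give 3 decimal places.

Per-class precision (TP/(TP+FP)):
  0: TP=32, FP=10+4+7=21 → 32/53 = 0.6038
  1: TP=20, FP=6+0+1=7 → 20/27 = 0.7407
  2: TP=24, FP=5+5+6=16 → 24/40 = 0.6000
  3: TP=9, FP=8+5+2=15 → 9/24 = 0.3750
Macro-precision = mean = (0.6038 + 0.7407 + 0.6000 + 0.3750) / 4 = 0.580

0.580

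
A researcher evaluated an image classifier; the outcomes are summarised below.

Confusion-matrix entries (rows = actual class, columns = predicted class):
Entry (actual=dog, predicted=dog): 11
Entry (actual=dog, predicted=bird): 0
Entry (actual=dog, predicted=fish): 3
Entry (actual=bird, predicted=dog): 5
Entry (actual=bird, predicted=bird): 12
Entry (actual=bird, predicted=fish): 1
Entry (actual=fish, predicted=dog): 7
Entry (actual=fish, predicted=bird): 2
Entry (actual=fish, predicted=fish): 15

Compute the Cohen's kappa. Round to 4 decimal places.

0.5214

Observed agreement pₒ = trace/N = 38/56 = 0.67857
Expected agreement pₑ = Σ (rowᵢ·colᵢ)/N² = (14·23 + 18·14 + 24·19)/56² = 0.32844
κ = (pₒ − pₑ)/(1 − pₑ) = (0.67857 − 0.32844)/(1 − 0.32844) = 0.5214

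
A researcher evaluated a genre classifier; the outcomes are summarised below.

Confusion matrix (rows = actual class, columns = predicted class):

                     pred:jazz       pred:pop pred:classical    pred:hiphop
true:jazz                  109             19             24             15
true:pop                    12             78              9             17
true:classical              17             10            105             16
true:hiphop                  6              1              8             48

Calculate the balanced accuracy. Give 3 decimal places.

0.699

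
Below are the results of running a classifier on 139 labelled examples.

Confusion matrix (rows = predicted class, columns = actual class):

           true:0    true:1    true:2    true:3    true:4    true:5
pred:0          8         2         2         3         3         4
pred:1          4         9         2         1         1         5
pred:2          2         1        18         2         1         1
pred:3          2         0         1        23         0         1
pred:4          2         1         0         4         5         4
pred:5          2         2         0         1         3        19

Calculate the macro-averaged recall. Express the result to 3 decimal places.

0.567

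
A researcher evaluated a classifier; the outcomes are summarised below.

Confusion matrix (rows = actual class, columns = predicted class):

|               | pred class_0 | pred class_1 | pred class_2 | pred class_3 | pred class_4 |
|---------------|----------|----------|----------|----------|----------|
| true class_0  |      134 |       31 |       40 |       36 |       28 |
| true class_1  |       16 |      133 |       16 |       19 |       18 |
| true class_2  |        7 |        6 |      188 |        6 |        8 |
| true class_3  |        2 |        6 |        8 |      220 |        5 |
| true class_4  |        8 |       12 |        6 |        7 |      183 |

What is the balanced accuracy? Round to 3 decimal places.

0.758

Balanced accuracy = mean of per-class recall.
  class_0: recall = 134/269 = 0.4981
  class_1: recall = 133/202 = 0.6584
  class_2: recall = 188/215 = 0.8744
  class_3: recall = 220/241 = 0.9129
  class_4: recall = 183/216 = 0.8472
Mean = (0.4981 + 0.6584 + 0.8744 + 0.9129 + 0.8472) / 5 = 0.758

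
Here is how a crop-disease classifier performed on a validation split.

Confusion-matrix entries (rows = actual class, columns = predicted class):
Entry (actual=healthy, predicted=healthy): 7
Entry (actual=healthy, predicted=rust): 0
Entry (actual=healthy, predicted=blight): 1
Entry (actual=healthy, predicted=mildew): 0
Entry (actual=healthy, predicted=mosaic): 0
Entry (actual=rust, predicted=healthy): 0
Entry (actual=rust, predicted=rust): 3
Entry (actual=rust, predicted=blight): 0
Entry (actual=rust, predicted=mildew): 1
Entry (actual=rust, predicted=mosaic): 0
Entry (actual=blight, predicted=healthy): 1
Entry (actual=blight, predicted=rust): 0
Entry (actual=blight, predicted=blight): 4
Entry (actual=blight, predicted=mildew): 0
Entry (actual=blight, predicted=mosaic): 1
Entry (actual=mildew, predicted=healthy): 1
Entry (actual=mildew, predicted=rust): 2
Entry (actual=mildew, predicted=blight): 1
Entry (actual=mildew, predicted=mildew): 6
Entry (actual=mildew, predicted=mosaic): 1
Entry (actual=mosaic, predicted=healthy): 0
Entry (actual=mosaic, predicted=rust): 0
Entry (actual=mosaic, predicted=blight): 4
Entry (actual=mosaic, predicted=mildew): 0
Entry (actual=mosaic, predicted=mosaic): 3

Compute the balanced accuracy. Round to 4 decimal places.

0.6531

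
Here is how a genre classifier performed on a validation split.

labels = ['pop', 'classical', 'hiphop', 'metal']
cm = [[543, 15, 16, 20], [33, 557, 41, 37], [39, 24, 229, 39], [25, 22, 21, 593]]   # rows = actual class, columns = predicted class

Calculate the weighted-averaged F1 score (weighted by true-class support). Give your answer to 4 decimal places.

Per-class F1 score (2·TP/(2·TP+FP+FN)):
  pop: TP=543, FP=33+39+25=97, FN=15+16+20=51 → 1086/1234 = 0.88006
  classical: TP=557, FP=15+24+22=61, FN=33+41+37=111 → 1114/1286 = 0.86625
  hiphop: TP=229, FP=16+41+21=78, FN=39+24+39=102 → 458/638 = 0.71787
  metal: TP=593, FP=20+37+39=96, FN=25+22+21=68 → 1186/1350 = 0.87852
Weighted-F1 score = Σ (supportᵢ/N)·F1 scoreᵢ with N=2254: (594/2254)·0.88006 + (668/2254)·0.86625 + (331/2254)·0.71787 + (661/2254)·0.87852 = 0.8517

0.8517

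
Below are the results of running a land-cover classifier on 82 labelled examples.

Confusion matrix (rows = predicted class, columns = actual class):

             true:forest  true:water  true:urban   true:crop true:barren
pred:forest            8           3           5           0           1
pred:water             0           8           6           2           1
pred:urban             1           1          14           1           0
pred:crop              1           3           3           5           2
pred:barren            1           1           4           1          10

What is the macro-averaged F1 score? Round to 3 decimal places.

0.542

Per-class F1 score (2·TP/(2·TP+FP+FN)):
  forest: TP=8, FP=3+5+0+1=9, FN=0+1+1+1=3 → 16/28 = 0.5714
  water: TP=8, FP=0+6+2+1=9, FN=3+1+3+1=8 → 16/33 = 0.4848
  urban: TP=14, FP=1+1+1+0=3, FN=5+6+3+4=18 → 28/49 = 0.5714
  crop: TP=5, FP=1+3+3+2=9, FN=0+2+1+1=4 → 10/23 = 0.4348
  barren: TP=10, FP=1+1+4+1=7, FN=1+1+0+2=4 → 20/31 = 0.6452
Macro-F1 score = mean = (0.5714 + 0.4848 + 0.5714 + 0.4348 + 0.6452) / 5 = 0.542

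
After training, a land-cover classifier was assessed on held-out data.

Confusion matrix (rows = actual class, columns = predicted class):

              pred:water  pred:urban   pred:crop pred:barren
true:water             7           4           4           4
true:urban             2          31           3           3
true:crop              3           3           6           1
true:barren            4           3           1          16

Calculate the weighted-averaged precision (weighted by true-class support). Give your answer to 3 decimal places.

Per-class precision (TP/(TP+FP)):
  water: TP=7, FP=2+3+4=9 → 7/16 = 0.4375
  urban: TP=31, FP=4+3+3=10 → 31/41 = 0.7561
  crop: TP=6, FP=4+3+1=8 → 6/14 = 0.4286
  barren: TP=16, FP=4+3+1=8 → 16/24 = 0.6667
Weighted-precision = Σ (supportᵢ/N)·precisionᵢ with N=95: (19/95)·0.4375 + (39/95)·0.7561 + (13/95)·0.4286 + (24/95)·0.6667 = 0.625

0.625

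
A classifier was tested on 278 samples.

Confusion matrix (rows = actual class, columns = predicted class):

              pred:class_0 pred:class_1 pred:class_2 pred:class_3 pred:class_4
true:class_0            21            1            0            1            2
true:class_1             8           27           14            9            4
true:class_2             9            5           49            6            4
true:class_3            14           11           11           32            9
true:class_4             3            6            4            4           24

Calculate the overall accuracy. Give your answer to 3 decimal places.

0.550

Accuracy = trace / total = (21+27+49+32+24=153) / 278 = 153/278 = 0.550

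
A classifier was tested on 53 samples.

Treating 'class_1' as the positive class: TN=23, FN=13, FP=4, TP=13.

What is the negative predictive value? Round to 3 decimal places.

0.639

NPV = TN/(TN+FN) = 23/(23+13) = 0.639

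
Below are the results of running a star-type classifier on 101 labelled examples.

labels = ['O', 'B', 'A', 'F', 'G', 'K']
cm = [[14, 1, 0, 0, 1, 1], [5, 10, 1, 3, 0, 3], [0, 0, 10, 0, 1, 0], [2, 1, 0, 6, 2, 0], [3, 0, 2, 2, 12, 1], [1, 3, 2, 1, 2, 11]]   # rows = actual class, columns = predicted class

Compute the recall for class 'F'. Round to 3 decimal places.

0.545

Treat 'F' as positive and all other classes as negative.
recall = TP/(TP+FN).
F: TP=6, FN=2+1+0+2+0=5 → 6/11 = 0.5455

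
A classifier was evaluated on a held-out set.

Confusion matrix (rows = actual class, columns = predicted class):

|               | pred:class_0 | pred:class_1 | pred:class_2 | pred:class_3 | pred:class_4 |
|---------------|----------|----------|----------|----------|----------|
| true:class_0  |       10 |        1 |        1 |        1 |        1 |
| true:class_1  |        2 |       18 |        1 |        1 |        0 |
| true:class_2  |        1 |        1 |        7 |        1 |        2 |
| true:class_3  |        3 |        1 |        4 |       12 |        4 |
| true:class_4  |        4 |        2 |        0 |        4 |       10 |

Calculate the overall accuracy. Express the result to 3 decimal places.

Accuracy = trace / total = (10+18+7+12+10=57) / 92 = 57/92 = 0.620

0.620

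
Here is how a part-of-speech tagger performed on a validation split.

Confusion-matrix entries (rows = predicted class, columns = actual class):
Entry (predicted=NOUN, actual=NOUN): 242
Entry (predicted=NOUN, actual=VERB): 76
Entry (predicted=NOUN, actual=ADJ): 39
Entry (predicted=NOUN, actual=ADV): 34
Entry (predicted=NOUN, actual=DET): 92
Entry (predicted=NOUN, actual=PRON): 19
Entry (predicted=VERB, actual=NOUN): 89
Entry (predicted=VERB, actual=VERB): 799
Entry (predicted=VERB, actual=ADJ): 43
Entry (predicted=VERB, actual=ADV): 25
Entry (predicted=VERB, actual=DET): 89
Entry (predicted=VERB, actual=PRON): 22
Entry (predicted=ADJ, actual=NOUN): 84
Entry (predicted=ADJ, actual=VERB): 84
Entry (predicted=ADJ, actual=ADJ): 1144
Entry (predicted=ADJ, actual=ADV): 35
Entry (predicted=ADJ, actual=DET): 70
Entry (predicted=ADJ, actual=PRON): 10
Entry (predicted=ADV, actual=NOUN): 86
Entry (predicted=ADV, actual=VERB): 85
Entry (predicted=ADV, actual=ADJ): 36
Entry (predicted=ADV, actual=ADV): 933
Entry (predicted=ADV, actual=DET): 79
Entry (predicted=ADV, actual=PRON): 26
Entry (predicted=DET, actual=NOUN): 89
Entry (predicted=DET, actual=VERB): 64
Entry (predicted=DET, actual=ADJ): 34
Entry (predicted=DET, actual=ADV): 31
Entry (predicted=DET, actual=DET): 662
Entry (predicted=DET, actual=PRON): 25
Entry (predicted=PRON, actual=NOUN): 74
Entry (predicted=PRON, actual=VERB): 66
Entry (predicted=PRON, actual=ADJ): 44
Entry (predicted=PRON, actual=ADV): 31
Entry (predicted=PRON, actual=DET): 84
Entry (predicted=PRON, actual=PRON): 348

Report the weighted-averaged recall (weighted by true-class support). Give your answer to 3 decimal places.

0.713

Per-class recall (TP/(TP+FN)):
  NOUN: TP=242, FN=89+84+86+89+74=422 → 242/664 = 0.3645
  VERB: TP=799, FN=76+84+85+64+66=375 → 799/1174 = 0.6806
  ADJ: TP=1144, FN=39+43+36+34+44=196 → 1144/1340 = 0.8537
  ADV: TP=933, FN=34+25+35+31+31=156 → 933/1089 = 0.8567
  DET: TP=662, FN=92+89+70+79+84=414 → 662/1076 = 0.6152
  PRON: TP=348, FN=19+22+10+26+25=102 → 348/450 = 0.7733
Weighted-recall = Σ (supportᵢ/N)·recallᵢ with N=5793: (664/5793)·0.3645 + (1174/5793)·0.6806 + (1340/5793)·0.8537 + (1089/5793)·0.8567 + (1076/5793)·0.6152 + (450/5793)·0.7733 = 0.713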